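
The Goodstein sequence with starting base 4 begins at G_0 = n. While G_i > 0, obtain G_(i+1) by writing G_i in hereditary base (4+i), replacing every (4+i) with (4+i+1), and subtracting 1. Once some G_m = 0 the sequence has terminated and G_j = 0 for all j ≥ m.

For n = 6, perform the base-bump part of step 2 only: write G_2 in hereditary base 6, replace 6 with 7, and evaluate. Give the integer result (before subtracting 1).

7

6 —HB4→ 4 + 2 —bump→ 5 + 2 = 7 —(−1)→ 6
6 —HB5→ 5 + 1 —bump→ 6 + 1 = 7 —(−1)→ 6
6 —HB6→ 6 —bump→ 7 = 7 —(−1)→ 6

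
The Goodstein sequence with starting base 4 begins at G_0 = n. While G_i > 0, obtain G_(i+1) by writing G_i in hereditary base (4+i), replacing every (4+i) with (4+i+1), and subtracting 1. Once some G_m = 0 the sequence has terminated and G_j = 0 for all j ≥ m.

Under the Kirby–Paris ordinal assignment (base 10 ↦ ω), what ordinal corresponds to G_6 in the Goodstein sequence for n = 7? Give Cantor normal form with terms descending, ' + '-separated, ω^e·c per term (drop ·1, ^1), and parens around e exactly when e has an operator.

7 —HB4→ 4 + 3 —bump→ 5 + 3 = 8 —(−1)→ 7
7 —HB5→ 5 + 2 —bump→ 6 + 2 = 8 —(−1)→ 7
7 —HB6→ 6 + 1 —bump→ 7 + 1 = 8 —(−1)→ 7
7 —HB7→ 7 —bump→ 8 = 8 —(−1)→ 7
7 —HB8→ 7 —bump→ 7 = 7 —(−1)→ 6
6 —HB9→ 6 —bump→ 6 = 6 —(−1)→ 5

5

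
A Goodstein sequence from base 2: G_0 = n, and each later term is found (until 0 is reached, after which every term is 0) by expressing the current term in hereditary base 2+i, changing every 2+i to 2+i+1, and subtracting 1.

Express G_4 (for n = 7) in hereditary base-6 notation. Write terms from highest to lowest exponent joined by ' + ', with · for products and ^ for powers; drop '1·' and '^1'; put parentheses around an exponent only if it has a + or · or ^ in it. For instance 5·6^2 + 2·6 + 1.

6^6 + 1

7 —HB2→ 2^2 + 2 + 1 —bump→ 3^3 + 3 + 1 = 31 —(−1)→ 30
30 —HB3→ 3^3 + 3 —bump→ 4^4 + 4 = 260 —(−1)→ 259
259 —HB4→ 4^4 + 3 —bump→ 5^5 + 3 = 3128 —(−1)→ 3127
3127 —HB5→ 5^5 + 2 —bump→ 6^6 + 2 = 46658 —(−1)→ 46657
46657 —HB6→ 6^6 + 1 —bump→ 7^7 + 1 = 823544 —(−1)→ 823543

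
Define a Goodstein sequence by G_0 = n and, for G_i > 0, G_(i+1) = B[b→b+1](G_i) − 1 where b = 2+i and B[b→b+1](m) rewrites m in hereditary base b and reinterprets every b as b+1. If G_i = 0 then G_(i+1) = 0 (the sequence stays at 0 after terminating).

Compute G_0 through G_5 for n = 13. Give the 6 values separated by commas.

13, 108, 1279, 16092, 280711, 5765998

base 2: 13 = 2^(2 + 1) + 2^2 + 1; at 3: 3^(3 + 1) + 3^3 + 1 = 109; next = 108
base 3: 108 = 3^(3 + 1) + 3^3; at 4: 4^(4 + 1) + 4^4 = 1280; next = 1279
base 4: 1279 = 4^(4 + 1) + 3·4^3 + 3·4^2 + 3·4 + 3; at 5: 5^(5 + 1) + 3·5^3 + 3·5^2 + 3·5 + 3 = 16093; next = 16092
base 5: 16092 = 5^(5 + 1) + 3·5^3 + 3·5^2 + 3·5 + 2; at 6: 6^(6 + 1) + 3·6^3 + 3·6^2 + 3·6 + 2 = 280712; next = 280711
base 6: 280711 = 6^(6 + 1) + 3·6^3 + 3·6^2 + 3·6 + 1; at 7: 7^(7 + 1) + 3·7^3 + 3·7^2 + 3·7 + 1 = 5765999; next = 5765998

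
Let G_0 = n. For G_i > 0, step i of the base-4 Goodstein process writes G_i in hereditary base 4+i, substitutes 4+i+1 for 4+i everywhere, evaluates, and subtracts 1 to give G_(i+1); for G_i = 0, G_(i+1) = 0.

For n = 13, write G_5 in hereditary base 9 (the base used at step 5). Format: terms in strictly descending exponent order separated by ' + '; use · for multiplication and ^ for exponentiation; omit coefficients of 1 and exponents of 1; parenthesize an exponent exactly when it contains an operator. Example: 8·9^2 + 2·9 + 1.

2·9 + 2

base 4: 13 = 3·4 + 1; at 5: 3·5 + 1 = 16; next = 15
base 5: 15 = 3·5; at 6: 3·6 = 18; next = 17
base 6: 17 = 2·6 + 5; at 7: 2·7 + 5 = 19; next = 18
base 7: 18 = 2·7 + 4; at 8: 2·8 + 4 = 20; next = 19
base 8: 19 = 2·8 + 3; at 9: 2·9 + 3 = 21; next = 20
base 9: 20 = 2·9 + 2; at 10: 2·10 + 2 = 22; next = 21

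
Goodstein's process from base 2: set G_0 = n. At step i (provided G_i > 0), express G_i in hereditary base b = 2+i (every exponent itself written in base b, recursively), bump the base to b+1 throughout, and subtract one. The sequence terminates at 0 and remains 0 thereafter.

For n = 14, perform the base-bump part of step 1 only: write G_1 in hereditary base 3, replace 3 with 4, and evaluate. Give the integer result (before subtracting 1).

1282

i=0: 14 = 2^(2 + 1) + 2^2 + 2 (b=2); 2→3: 3^(3 + 1) + 3^3 + 3 = 111; 111−1 = 110
i=1: 110 = 3^(3 + 1) + 3^3 + 2 (b=3); 3→4: 4^(4 + 1) + 4^4 + 2 = 1282; 1282−1 = 1281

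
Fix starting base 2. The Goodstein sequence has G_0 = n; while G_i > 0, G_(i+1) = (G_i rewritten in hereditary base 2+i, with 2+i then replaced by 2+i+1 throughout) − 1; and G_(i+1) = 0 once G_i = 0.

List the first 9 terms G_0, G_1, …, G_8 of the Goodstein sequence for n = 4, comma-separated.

4, 26, 41, 60, 83, 109, 139, 173, 211

i=0: 4 = 2^2 (b=2); 2→3: 3^3 = 27; 27−1 = 26
i=1: 26 = 2·3^2 + 2·3 + 2 (b=3); 3→4: 2·4^2 + 2·4 + 2 = 42; 42−1 = 41
i=2: 41 = 2·4^2 + 2·4 + 1 (b=4); 4→5: 2·5^2 + 2·5 + 1 = 61; 61−1 = 60
i=3: 60 = 2·5^2 + 2·5 (b=5); 5→6: 2·6^2 + 2·6 = 84; 84−1 = 83
i=4: 83 = 2·6^2 + 6 + 5 (b=6); 6→7: 2·7^2 + 7 + 5 = 110; 110−1 = 109
i=5: 109 = 2·7^2 + 7 + 4 (b=7); 7→8: 2·8^2 + 8 + 4 = 140; 140−1 = 139
i=6: 139 = 2·8^2 + 8 + 3 (b=8); 8→9: 2·9^2 + 9 + 3 = 174; 174−1 = 173
i=7: 173 = 2·9^2 + 9 + 2 (b=9); 9→10: 2·10^2 + 10 + 2 = 212; 212−1 = 211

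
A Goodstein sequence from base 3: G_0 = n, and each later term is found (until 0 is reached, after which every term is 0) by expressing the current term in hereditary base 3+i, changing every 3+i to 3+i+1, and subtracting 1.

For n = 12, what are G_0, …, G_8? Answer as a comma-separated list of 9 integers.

12, 19, 27, 37, 49, 63, 69, 75, 81

step 0: 12 = 3^2 + 3; sub 4 for 3: 4^2 + 4; = 20; G_1 = 20−1 = 19
step 1: 19 = 4^2 + 3; sub 5 for 4: 5^2 + 3; = 28; G_2 = 28−1 = 27
step 2: 27 = 5^2 + 2; sub 6 for 5: 6^2 + 2; = 38; G_3 = 38−1 = 37
step 3: 37 = 6^2 + 1; sub 7 for 6: 7^2 + 1; = 50; G_4 = 50−1 = 49
step 4: 49 = 7^2; sub 8 for 7: 8^2; = 64; G_5 = 64−1 = 63
step 5: 63 = 7·8 + 7; sub 9 for 8: 7·9 + 7; = 70; G_6 = 70−1 = 69
step 6: 69 = 7·9 + 6; sub 10 for 9: 7·10 + 6; = 76; G_7 = 76−1 = 75
step 7: 75 = 7·10 + 5; sub 11 for 10: 7·11 + 5; = 82; G_8 = 82−1 = 81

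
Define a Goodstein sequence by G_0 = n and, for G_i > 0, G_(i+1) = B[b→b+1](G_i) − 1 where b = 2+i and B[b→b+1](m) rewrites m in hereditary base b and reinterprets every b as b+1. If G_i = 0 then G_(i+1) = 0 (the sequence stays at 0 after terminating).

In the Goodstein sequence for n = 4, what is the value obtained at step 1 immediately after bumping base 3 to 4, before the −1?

42

(0) 4|_2 = 2^2 ↦ 3^3|_3 = 27 ⇒ 26
(1) 26|_3 = 2·3^2 + 2·3 + 2 ↦ 2·4^2 + 2·4 + 2|_4 = 42 ⇒ 41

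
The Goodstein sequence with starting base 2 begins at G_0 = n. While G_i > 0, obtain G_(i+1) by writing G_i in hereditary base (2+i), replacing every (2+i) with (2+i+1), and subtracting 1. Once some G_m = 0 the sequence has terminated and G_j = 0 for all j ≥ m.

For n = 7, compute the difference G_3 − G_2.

7 —HB2→ 2^2 + 2 + 1 —bump→ 3^3 + 3 + 1 = 31 —(−1)→ 30
30 —HB3→ 3^3 + 3 —bump→ 4^4 + 4 = 260 —(−1)→ 259
259 —HB4→ 4^4 + 3 —bump→ 5^5 + 3 = 3128 —(−1)→ 3127

2868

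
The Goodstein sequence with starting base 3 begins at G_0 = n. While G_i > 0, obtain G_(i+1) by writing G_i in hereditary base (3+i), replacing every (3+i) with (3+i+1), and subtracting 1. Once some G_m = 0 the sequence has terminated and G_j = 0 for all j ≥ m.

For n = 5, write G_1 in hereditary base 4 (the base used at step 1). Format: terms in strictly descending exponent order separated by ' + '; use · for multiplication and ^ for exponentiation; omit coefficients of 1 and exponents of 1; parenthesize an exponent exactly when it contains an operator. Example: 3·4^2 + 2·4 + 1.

base 3: 5 = 3 + 2; at 4: 4 + 2 = 6; next = 5
base 4: 5 = 4 + 1; at 5: 5 + 1 = 6; next = 5

4 + 1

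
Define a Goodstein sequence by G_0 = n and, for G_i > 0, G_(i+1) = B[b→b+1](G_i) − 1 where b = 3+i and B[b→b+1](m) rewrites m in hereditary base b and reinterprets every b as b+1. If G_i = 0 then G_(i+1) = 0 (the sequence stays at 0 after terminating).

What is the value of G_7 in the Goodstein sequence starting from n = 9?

25

9 —HB3→ 3^2 —bump→ 4^2 = 16 —(−1)→ 15
15 —HB4→ 3·4 + 3 —bump→ 3·5 + 3 = 18 —(−1)→ 17
17 —HB5→ 3·5 + 2 —bump→ 3·6 + 2 = 20 —(−1)→ 19
19 —HB6→ 3·6 + 1 —bump→ 3·7 + 1 = 22 —(−1)→ 21
21 —HB7→ 3·7 —bump→ 3·8 = 24 —(−1)→ 23
23 —HB8→ 2·8 + 7 —bump→ 2·9 + 7 = 25 —(−1)→ 24
24 —HB9→ 2·9 + 6 —bump→ 2·10 + 6 = 26 —(−1)→ 25
25 —HB10→ 2·10 + 5 —bump→ 2·11 + 5 = 27 —(−1)→ 26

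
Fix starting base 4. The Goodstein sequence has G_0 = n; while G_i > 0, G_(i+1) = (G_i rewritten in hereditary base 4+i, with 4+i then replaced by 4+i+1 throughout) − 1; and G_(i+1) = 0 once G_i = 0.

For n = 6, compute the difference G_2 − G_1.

G_0=6  [base 4] 4 + 2  →[4↦5]→  5 + 2 = 7  −1 ⇒ G_1=6
G_1=6  [base 5] 5 + 1  →[5↦6]→  6 + 1 = 7  −1 ⇒ G_2=6

0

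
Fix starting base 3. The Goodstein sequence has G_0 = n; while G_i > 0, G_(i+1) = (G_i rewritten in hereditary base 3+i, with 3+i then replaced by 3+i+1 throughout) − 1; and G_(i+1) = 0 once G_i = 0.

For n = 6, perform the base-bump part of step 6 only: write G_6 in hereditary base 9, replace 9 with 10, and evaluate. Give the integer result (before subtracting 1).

base 3: 6 = 2·3; at 4: 2·4 = 8; next = 7
base 4: 7 = 4 + 3; at 5: 5 + 3 = 8; next = 7
base 5: 7 = 5 + 2; at 6: 6 + 2 = 8; next = 7
base 6: 7 = 6 + 1; at 7: 7 + 1 = 8; next = 7
base 7: 7 = 7; at 8: 8 = 8; next = 7
base 8: 7 = 7; at 9: 7 = 7; next = 6
base 9: 6 = 6; at 10: 6 = 6; next = 5

6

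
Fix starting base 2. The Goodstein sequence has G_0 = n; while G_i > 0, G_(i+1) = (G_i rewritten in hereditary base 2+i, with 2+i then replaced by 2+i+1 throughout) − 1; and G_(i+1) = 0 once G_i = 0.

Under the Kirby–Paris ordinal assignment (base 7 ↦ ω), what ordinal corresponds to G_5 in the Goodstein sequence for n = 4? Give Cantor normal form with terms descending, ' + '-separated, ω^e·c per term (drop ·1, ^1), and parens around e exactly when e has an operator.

[0] 4 ≡ 2^2 (base 2). Lift 3: 27. −1: 26.
[1] 26 ≡ 2·3^2 + 2·3 + 2 (base 3). Lift 4: 42. −1: 41.
[2] 41 ≡ 2·4^2 + 2·4 + 1 (base 4). Lift 5: 61. −1: 60.
[3] 60 ≡ 2·5^2 + 2·5 (base 5). Lift 6: 84. −1: 83.
[4] 83 ≡ 2·6^2 + 6 + 5 (base 6). Lift 7: 110. −1: 109.
[5] 109 ≡ 2·7^2 + 7 + 4 (base 7). Lift 8: 140. −1: 139.

ω^2·2 + ω + 4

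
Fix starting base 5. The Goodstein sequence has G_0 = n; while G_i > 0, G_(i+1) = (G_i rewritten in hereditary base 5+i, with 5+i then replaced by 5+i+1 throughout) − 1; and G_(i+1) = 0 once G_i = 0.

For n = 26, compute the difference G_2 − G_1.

G_0 = 26. HB_5(26) = 5^2 + 1. Bump = 37. G_1 = 36.
G_1 = 36. HB_6(36) = 6^2. Bump = 49. G_2 = 48.

12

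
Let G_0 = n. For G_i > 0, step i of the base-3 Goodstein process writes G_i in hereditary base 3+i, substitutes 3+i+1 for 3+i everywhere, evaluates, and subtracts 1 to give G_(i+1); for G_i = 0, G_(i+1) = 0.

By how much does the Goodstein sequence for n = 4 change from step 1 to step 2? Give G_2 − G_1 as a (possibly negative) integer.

0

i=0: 4 = 3 + 1 (b=3); 3→4: 4 + 1 = 5; 5−1 = 4
i=1: 4 = 4 (b=4); 4→5: 5 = 5; 5−1 = 4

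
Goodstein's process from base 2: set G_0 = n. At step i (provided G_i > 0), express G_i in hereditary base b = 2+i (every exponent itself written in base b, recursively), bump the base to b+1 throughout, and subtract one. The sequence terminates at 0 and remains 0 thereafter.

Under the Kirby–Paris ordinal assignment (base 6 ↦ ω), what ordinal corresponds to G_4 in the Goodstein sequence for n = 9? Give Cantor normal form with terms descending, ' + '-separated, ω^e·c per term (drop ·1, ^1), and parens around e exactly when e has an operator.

ω^ω·3 + ω^3·3 + ω^2·3 + ω·3 + 1

(0) 9|_2 = 2^(2 + 1) + 1 ↦ 3^(3 + 1) + 1|_3 = 82 ⇒ 81
(1) 81|_3 = 3^(3 + 1) ↦ 4^(4 + 1)|_4 = 1024 ⇒ 1023
(2) 1023|_4 = 3·4^4 + 3·4^3 + 3·4^2 + 3·4 + 3 ↦ 3·5^5 + 3·5^3 + 3·5^2 + 3·5 + 3|_5 = 9843 ⇒ 9842
(3) 9842|_5 = 3·5^5 + 3·5^3 + 3·5^2 + 3·5 + 2 ↦ 3·6^6 + 3·6^3 + 3·6^2 + 3·6 + 2|_6 = 140744 ⇒ 140743
(4) 140743|_6 = 3·6^6 + 3·6^3 + 3·6^2 + 3·6 + 1 ↦ 3·7^7 + 3·7^3 + 3·7^2 + 3·7 + 1|_7 = 2471827 ⇒ 2471826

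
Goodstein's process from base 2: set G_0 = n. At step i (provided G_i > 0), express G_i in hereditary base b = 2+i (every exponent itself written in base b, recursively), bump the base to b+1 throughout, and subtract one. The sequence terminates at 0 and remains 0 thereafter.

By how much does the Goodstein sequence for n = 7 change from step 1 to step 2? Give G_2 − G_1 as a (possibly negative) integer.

229

base 2: 7 = 2^2 + 2 + 1; at 3: 3^3 + 3 + 1 = 31; next = 30
base 3: 30 = 3^3 + 3; at 4: 4^4 + 4 = 260; next = 259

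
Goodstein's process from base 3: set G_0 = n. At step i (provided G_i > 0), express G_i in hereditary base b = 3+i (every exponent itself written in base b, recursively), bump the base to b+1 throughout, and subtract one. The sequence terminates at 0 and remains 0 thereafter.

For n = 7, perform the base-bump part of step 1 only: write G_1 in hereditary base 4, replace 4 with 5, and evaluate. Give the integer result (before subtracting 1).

G_0=7  [base 3] 2·3 + 1  →[3↦4]→  2·4 + 1 = 9  −1 ⇒ G_1=8
G_1=8  [base 4] 2·4  →[4↦5]→  2·5 = 10  −1 ⇒ G_2=9

10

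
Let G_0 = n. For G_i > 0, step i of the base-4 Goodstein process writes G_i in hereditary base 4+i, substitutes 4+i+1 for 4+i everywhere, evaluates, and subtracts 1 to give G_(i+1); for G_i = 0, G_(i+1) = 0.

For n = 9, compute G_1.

10

[0] 9 ≡ 2·4 + 1 (base 4). Lift 5: 11. −1: 10.
[1] 10 ≡ 2·5 (base 5). Lift 6: 12. −1: 11.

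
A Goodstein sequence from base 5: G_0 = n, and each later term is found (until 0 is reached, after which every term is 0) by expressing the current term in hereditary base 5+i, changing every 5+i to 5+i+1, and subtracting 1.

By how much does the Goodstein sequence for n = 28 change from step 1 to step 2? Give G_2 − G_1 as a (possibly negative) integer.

i=0: 28 = 5^2 + 3 (b=5); 5→6: 6^2 + 3 = 39; 39−1 = 38
i=1: 38 = 6^2 + 2 (b=6); 6→7: 7^2 + 2 = 51; 51−1 = 50

12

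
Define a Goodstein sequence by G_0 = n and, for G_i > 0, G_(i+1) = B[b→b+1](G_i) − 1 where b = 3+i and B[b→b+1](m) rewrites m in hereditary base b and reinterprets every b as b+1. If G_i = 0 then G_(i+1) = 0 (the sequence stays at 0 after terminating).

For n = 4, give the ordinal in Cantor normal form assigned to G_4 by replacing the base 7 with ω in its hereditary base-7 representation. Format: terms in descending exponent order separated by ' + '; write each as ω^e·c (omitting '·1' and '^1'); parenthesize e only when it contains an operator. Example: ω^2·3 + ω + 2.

4 —HB3→ 3 + 1 —bump→ 4 + 1 = 5 —(−1)→ 4
4 —HB4→ 4 —bump→ 5 = 5 —(−1)→ 4
4 —HB5→ 4 —bump→ 4 = 4 —(−1)→ 3
3 —HB6→ 3 —bump→ 3 = 3 —(−1)→ 2
2 —HB7→ 2 —bump→ 2 = 2 —(−1)→ 1

2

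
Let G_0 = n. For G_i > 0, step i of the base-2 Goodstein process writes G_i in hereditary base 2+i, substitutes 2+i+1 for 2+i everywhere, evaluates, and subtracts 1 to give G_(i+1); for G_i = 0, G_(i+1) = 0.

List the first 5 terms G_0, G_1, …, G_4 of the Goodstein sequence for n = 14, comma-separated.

14, 110, 1281, 18750, 326591

14 —HB2→ 2^(2 + 1) + 2^2 + 2 —bump→ 3^(3 + 1) + 3^3 + 3 = 111 —(−1)→ 110
110 —HB3→ 3^(3 + 1) + 3^3 + 2 —bump→ 4^(4 + 1) + 4^4 + 2 = 1282 —(−1)→ 1281
1281 —HB4→ 4^(4 + 1) + 4^4 + 1 —bump→ 5^(5 + 1) + 5^5 + 1 = 18751 —(−1)→ 18750
18750 —HB5→ 5^(5 + 1) + 5^5 —bump→ 6^(6 + 1) + 6^6 = 326592 —(−1)→ 326591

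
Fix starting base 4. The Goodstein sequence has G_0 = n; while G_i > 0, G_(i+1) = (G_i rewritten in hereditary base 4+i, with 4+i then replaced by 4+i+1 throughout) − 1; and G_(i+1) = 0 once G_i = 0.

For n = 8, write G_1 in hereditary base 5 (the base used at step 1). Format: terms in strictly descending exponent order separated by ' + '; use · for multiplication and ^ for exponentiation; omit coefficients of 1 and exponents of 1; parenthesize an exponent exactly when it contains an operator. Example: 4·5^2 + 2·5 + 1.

5 + 4

(0) 8|_4 = 2·4 ↦ 2·5|_5 = 10 ⇒ 9
(1) 9|_5 = 5 + 4 ↦ 6 + 4|_6 = 10 ⇒ 9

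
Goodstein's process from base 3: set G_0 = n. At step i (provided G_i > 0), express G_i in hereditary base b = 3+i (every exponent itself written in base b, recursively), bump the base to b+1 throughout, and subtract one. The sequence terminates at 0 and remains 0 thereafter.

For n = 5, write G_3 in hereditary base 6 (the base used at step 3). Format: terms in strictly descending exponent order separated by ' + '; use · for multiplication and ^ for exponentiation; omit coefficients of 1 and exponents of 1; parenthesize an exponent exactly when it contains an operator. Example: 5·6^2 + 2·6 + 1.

i=0: 5 = 3 + 2 (b=3); 3→4: 4 + 2 = 6; 6−1 = 5
i=1: 5 = 4 + 1 (b=4); 4→5: 5 + 1 = 6; 6−1 = 5
i=2: 5 = 5 (b=5); 5→6: 6 = 6; 6−1 = 5
i=3: 5 = 5 (b=6); 6→7: 5 = 5; 5−1 = 4

5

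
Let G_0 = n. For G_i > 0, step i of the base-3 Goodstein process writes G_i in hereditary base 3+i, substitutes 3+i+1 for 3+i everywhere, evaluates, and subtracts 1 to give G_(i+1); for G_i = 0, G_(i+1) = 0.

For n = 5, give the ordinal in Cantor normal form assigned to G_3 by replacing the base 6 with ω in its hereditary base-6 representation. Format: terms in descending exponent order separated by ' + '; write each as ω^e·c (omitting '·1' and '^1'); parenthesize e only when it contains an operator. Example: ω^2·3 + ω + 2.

5

step 0: 5 = 3 + 2; sub 4 for 3: 4 + 2; = 6; G_1 = 6−1 = 5
step 1: 5 = 4 + 1; sub 5 for 4: 5 + 1; = 6; G_2 = 6−1 = 5
step 2: 5 = 5; sub 6 for 5: 6; = 6; G_3 = 6−1 = 5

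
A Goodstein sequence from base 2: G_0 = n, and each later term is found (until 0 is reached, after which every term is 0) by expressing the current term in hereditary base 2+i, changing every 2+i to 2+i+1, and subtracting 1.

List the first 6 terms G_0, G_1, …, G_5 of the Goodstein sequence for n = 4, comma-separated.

[0] 4 ≡ 2^2 (base 2). Lift 3: 27. −1: 26.
[1] 26 ≡ 2·3^2 + 2·3 + 2 (base 3). Lift 4: 42. −1: 41.
[2] 41 ≡ 2·4^2 + 2·4 + 1 (base 4). Lift 5: 61. −1: 60.
[3] 60 ≡ 2·5^2 + 2·5 (base 5). Lift 6: 84. −1: 83.
[4] 83 ≡ 2·6^2 + 6 + 5 (base 6). Lift 7: 110. −1: 109.

4, 26, 41, 60, 83, 109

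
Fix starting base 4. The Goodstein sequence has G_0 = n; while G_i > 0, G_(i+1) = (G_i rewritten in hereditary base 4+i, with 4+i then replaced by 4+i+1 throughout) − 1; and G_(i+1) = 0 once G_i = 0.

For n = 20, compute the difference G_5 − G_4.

16

[0] 20 ≡ 4^2 + 4 (base 4). Lift 5: 30. −1: 29.
[1] 29 ≡ 5^2 + 4 (base 5). Lift 6: 40. −1: 39.
[2] 39 ≡ 6^2 + 3 (base 6). Lift 7: 52. −1: 51.
[3] 51 ≡ 7^2 + 2 (base 7). Lift 8: 66. −1: 65.
[4] 65 ≡ 8^2 + 1 (base 8). Lift 9: 82. −1: 81.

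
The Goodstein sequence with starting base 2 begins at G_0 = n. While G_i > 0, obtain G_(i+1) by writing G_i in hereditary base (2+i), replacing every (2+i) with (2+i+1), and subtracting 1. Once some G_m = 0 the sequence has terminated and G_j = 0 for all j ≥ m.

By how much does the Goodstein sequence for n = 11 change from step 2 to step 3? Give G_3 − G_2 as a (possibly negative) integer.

14600

G_0 = 11. HB_2(11) = 2^(2 + 1) + 2 + 1. Bump = 85. G_1 = 84.
G_1 = 84. HB_3(84) = 3^(3 + 1) + 3. Bump = 1028. G_2 = 1027.
G_2 = 1027. HB_4(1027) = 4^(4 + 1) + 3. Bump = 15628. G_3 = 15627.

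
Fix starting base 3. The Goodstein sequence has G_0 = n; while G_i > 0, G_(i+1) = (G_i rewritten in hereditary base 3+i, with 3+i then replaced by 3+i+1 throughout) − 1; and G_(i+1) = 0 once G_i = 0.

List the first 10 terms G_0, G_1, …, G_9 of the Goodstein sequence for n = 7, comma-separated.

(0) 7|_3 = 2·3 + 1 ↦ 2·4 + 1|_4 = 9 ⇒ 8
(1) 8|_4 = 2·4 ↦ 2·5|_5 = 10 ⇒ 9
(2) 9|_5 = 5 + 4 ↦ 6 + 4|_6 = 10 ⇒ 9
(3) 9|_6 = 6 + 3 ↦ 7 + 3|_7 = 10 ⇒ 9
(4) 9|_7 = 7 + 2 ↦ 8 + 2|_8 = 10 ⇒ 9
(5) 9|_8 = 8 + 1 ↦ 9 + 1|_9 = 10 ⇒ 9
(6) 9|_9 = 9 ↦ 10|_10 = 10 ⇒ 9
(7) 9|_10 = 9 ↦ 9|_11 = 9 ⇒ 8
(8) 8|_11 = 8 ↦ 8|_12 = 8 ⇒ 7

7, 8, 9, 9, 9, 9, 9, 9, 8, 7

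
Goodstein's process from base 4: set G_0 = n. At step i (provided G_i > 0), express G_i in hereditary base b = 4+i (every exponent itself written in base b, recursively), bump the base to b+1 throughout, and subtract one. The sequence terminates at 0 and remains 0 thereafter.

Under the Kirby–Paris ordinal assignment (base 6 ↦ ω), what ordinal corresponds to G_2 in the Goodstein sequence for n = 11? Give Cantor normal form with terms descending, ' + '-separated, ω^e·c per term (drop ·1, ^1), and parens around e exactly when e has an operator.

11 —HB4→ 2·4 + 3 —bump→ 2·5 + 3 = 13 —(−1)→ 12
12 —HB5→ 2·5 + 2 —bump→ 2·6 + 2 = 14 —(−1)→ 13

ω·2 + 1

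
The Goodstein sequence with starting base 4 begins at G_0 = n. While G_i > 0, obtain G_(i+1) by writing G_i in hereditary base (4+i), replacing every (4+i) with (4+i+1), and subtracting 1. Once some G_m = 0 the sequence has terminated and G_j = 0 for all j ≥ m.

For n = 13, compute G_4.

(0) 13|_4 = 3·4 + 1 ↦ 3·5 + 1|_5 = 16 ⇒ 15
(1) 15|_5 = 3·5 ↦ 3·6|_6 = 18 ⇒ 17
(2) 17|_6 = 2·6 + 5 ↦ 2·7 + 5|_7 = 19 ⇒ 18
(3) 18|_7 = 2·7 + 4 ↦ 2·8 + 4|_8 = 20 ⇒ 19
(4) 19|_8 = 2·8 + 3 ↦ 2·9 + 3|_9 = 21 ⇒ 20

19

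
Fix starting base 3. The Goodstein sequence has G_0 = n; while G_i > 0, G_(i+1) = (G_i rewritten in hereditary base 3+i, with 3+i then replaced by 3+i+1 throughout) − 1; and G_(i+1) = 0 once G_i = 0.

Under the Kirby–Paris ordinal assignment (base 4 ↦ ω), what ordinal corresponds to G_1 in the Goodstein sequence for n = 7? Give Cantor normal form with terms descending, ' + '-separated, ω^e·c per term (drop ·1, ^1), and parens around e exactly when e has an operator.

(0) 7|_3 = 2·3 + 1 ↦ 2·4 + 1|_4 = 9 ⇒ 8
(1) 8|_4 = 2·4 ↦ 2·5|_5 = 10 ⇒ 9

ω·2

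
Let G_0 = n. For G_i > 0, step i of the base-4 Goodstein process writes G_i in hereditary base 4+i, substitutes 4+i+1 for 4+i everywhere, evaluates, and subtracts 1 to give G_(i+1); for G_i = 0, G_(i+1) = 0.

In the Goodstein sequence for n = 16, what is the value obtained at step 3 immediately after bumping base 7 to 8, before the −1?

G_0 = 16. HB_4(16) = 4^2. Bump = 25. G_1 = 24.
G_1 = 24. HB_5(24) = 4·5 + 4. Bump = 28. G_2 = 27.
G_2 = 27. HB_6(27) = 4·6 + 3. Bump = 31. G_3 = 30.
G_3 = 30. HB_7(30) = 4·7 + 2. Bump = 34. G_4 = 33.

34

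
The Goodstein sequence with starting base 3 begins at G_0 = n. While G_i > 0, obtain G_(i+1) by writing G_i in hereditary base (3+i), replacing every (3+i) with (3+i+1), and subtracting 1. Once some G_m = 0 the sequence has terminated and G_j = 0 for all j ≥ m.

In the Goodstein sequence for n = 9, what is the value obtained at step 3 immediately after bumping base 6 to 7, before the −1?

22

[0] 9 ≡ 3^2 (base 3). Lift 4: 16. −1: 15.
[1] 15 ≡ 3·4 + 3 (base 4). Lift 5: 18. −1: 17.
[2] 17 ≡ 3·5 + 2 (base 5). Lift 6: 20. −1: 19.
[3] 19 ≡ 3·6 + 1 (base 6). Lift 7: 22. −1: 21.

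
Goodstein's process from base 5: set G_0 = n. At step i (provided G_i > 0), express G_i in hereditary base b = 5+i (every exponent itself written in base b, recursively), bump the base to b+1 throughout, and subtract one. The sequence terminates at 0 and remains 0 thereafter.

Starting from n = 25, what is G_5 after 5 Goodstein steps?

step 0: 25 = 5^2; sub 6 for 5: 6^2; = 36; G_1 = 36−1 = 35
step 1: 35 = 5·6 + 5; sub 7 for 6: 5·7 + 5; = 40; G_2 = 40−1 = 39
step 2: 39 = 5·7 + 4; sub 8 for 7: 5·8 + 4; = 44; G_3 = 44−1 = 43
step 3: 43 = 5·8 + 3; sub 9 for 8: 5·9 + 3; = 48; G_4 = 48−1 = 47
step 4: 47 = 5·9 + 2; sub 10 for 9: 5·10 + 2; = 52; G_5 = 52−1 = 51
step 5: 51 = 5·10 + 1; sub 11 for 10: 5·11 + 1; = 56; G_6 = 56−1 = 55

51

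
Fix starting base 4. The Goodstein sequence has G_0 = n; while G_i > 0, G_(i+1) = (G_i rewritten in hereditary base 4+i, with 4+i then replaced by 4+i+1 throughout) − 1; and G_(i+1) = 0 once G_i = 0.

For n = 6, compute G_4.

G_0=6  [base 4] 4 + 2  →[4↦5]→  5 + 2 = 7  −1 ⇒ G_1=6
G_1=6  [base 5] 5 + 1  →[5↦6]→  6 + 1 = 7  −1 ⇒ G_2=6
G_2=6  [base 6] 6  →[6↦7]→  7 = 7  −1 ⇒ G_3=6
G_3=6  [base 7] 6  →[7↦8]→  6 = 6  −1 ⇒ G_4=5

5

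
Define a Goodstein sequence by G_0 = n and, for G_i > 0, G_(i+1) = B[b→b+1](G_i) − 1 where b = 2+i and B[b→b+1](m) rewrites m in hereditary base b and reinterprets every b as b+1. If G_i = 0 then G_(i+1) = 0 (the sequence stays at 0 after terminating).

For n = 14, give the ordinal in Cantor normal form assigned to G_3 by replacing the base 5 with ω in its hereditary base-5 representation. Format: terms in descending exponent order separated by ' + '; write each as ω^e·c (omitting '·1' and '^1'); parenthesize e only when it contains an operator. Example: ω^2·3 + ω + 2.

[0] 14 ≡ 2^(2 + 1) + 2^2 + 2 (base 2). Lift 3: 111. −1: 110.
[1] 110 ≡ 3^(3 + 1) + 3^3 + 2 (base 3). Lift 4: 1282. −1: 1281.
[2] 1281 ≡ 4^(4 + 1) + 4^4 + 1 (base 4). Lift 5: 18751. −1: 18750.
[3] 18750 ≡ 5^(5 + 1) + 5^5 (base 5). Lift 6: 326592. −1: 326591.

ω^(ω + 1) + ω^ω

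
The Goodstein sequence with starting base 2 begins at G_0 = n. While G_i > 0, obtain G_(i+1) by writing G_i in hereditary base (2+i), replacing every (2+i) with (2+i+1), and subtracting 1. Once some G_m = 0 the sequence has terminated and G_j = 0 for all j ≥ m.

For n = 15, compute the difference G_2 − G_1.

1172

[0] 15 ≡ 2^(2 + 1) + 2^2 + 2 + 1 (base 2). Lift 3: 112. −1: 111.
[1] 111 ≡ 3^(3 + 1) + 3^3 + 3 (base 3). Lift 4: 1284. −1: 1283.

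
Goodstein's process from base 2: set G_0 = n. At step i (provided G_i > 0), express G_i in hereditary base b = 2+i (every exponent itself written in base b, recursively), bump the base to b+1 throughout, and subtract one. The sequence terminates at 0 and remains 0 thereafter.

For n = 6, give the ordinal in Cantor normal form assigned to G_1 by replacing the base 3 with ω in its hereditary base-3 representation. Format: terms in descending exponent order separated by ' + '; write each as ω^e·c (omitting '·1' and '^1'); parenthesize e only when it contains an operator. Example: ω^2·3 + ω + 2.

6 —HB2→ 2^2 + 2 —bump→ 3^3 + 3 = 30 —(−1)→ 29
29 —HB3→ 3^3 + 2 —bump→ 4^4 + 2 = 258 —(−1)→ 257

ω^ω + 2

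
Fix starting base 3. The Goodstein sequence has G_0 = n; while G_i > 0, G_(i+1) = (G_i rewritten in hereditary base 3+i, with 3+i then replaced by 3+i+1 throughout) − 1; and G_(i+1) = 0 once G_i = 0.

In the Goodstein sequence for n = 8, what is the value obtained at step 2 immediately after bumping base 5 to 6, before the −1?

12

G_0 = 8. HB_3(8) = 2·3 + 2. Bump = 10. G_1 = 9.
G_1 = 9. HB_4(9) = 2·4 + 1. Bump = 11. G_2 = 10.
G_2 = 10. HB_5(10) = 2·5. Bump = 12. G_3 = 11.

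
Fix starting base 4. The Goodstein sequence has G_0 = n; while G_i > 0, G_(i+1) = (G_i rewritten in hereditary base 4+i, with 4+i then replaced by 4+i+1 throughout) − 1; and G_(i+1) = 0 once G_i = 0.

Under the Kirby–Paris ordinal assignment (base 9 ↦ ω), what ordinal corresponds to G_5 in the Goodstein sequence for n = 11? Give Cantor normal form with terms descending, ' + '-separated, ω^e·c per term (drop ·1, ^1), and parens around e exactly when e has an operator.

[0] 11 ≡ 2·4 + 3 (base 4). Lift 5: 13. −1: 12.
[1] 12 ≡ 2·5 + 2 (base 5). Lift 6: 14. −1: 13.
[2] 13 ≡ 2·6 + 1 (base 6). Lift 7: 15. −1: 14.
[3] 14 ≡ 2·7 (base 7). Lift 8: 16. −1: 15.
[4] 15 ≡ 8 + 7 (base 8). Lift 9: 16. −1: 15.

ω + 6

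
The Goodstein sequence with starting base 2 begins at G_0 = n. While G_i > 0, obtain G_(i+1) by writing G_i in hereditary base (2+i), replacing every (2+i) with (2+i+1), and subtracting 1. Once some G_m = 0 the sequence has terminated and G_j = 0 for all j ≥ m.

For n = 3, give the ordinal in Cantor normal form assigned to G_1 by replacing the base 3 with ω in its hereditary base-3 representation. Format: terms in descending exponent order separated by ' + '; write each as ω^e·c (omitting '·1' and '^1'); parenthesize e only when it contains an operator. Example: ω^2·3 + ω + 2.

3 —HB2→ 2 + 1 —bump→ 3 + 1 = 4 —(−1)→ 3
3 —HB3→ 3 —bump→ 4 = 4 —(−1)→ 3

ω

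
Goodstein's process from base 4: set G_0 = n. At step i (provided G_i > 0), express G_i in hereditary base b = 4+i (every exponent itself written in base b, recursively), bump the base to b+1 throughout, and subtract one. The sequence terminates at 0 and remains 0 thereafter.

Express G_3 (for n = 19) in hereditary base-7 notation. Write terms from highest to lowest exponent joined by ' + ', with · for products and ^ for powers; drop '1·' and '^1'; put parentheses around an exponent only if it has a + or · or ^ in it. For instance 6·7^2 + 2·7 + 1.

i=0: 19 = 4^2 + 3 (b=4); 4→5: 5^2 + 3 = 28; 28−1 = 27
i=1: 27 = 5^2 + 2 (b=5); 5→6: 6^2 + 2 = 38; 38−1 = 37
i=2: 37 = 6^2 + 1 (b=6); 6→7: 7^2 + 1 = 50; 50−1 = 49
i=3: 49 = 7^2 (b=7); 7→8: 8^2 = 64; 64−1 = 63

7^2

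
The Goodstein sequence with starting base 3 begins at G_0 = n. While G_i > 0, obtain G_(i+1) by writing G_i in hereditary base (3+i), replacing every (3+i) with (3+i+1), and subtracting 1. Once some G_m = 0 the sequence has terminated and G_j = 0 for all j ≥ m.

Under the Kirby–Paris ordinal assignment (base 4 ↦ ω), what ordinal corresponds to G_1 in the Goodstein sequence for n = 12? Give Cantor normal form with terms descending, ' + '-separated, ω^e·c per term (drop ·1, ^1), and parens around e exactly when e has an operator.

ω^2 + 3

[0] 12 ≡ 3^2 + 3 (base 3). Lift 4: 20. −1: 19.
[1] 19 ≡ 4^2 + 3 (base 4). Lift 5: 28. −1: 27.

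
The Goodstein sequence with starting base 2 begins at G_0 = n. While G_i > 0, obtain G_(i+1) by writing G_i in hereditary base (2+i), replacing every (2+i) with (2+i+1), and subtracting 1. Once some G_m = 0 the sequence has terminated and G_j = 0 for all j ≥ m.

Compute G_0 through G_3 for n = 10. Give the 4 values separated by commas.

i=0: 10 = 2^(2 + 1) + 2 (b=2); 2→3: 3^(3 + 1) + 3 = 84; 84−1 = 83
i=1: 83 = 3^(3 + 1) + 2 (b=3); 3→4: 4^(4 + 1) + 2 = 1026; 1026−1 = 1025
i=2: 1025 = 4^(4 + 1) + 1 (b=4); 4→5: 5^(5 + 1) + 1 = 15626; 15626−1 = 15625

10, 83, 1025, 15625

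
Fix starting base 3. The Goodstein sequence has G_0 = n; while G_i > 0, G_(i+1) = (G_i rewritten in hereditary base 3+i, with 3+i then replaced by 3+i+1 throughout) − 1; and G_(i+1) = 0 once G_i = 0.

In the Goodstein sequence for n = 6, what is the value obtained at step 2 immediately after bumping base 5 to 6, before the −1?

8

(0) 6|_3 = 2·3 ↦ 2·4|_4 = 8 ⇒ 7
(1) 7|_4 = 4 + 3 ↦ 5 + 3|_5 = 8 ⇒ 7
(2) 7|_5 = 5 + 2 ↦ 6 + 2|_6 = 8 ⇒ 7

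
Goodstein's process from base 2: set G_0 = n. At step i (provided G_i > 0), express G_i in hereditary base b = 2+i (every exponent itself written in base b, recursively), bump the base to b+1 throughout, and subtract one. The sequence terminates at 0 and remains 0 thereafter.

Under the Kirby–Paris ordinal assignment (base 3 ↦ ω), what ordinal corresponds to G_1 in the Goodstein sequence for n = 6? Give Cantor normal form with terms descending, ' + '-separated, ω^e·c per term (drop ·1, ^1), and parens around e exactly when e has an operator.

[0] 6 ≡ 2^2 + 2 (base 2). Lift 3: 30. −1: 29.
[1] 29 ≡ 3^3 + 2 (base 3). Lift 4: 258. −1: 257.

ω^ω + 2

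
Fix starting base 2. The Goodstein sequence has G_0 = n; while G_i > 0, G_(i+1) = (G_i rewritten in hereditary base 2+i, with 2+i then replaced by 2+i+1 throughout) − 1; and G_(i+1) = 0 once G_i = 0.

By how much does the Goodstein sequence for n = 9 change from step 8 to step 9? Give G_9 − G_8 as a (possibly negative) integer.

[0] 9 ≡ 2^(2 + 1) + 1 (base 2). Lift 3: 82. −1: 81.
[1] 81 ≡ 3^(3 + 1) (base 3). Lift 4: 1024. −1: 1023.
[2] 1023 ≡ 3·4^4 + 3·4^3 + 3·4^2 + 3·4 + 3 (base 4). Lift 5: 9843. −1: 9842.
[3] 9842 ≡ 3·5^5 + 3·5^3 + 3·5^2 + 3·5 + 2 (base 5). Lift 6: 140744. −1: 140743.
[4] 140743 ≡ 3·6^6 + 3·6^3 + 3·6^2 + 3·6 + 1 (base 6). Lift 7: 2471827. −1: 2471826.
[5] 2471826 ≡ 3·7^7 + 3·7^3 + 3·7^2 + 3·7 (base 7). Lift 8: 50333400. −1: 50333399.
[6] 50333399 ≡ 3·8^8 + 3·8^3 + 3·8^2 + 2·8 + 7 (base 8). Lift 9: 1162263922. −1: 1162263921.
[7] 1162263921 ≡ 3·9^9 + 3·9^3 + 3·9^2 + 2·9 + 6 (base 9). Lift 10: 30000003326. −1: 30000003325.
[8] 30000003325 ≡ 3·10^10 + 3·10^3 + 3·10^2 + 2·10 + 5 (base 10). Lift 11: 855935016216. −1: 855935016215.

825935012890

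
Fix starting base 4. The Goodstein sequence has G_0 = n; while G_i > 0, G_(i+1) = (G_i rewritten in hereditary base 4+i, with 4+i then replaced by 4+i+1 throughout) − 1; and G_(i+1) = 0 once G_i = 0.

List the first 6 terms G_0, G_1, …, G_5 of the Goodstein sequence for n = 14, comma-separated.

[0] 14 ≡ 3·4 + 2 (base 4). Lift 5: 17. −1: 16.
[1] 16 ≡ 3·5 + 1 (base 5). Lift 6: 19. −1: 18.
[2] 18 ≡ 3·6 (base 6). Lift 7: 21. −1: 20.
[3] 20 ≡ 2·7 + 6 (base 7). Lift 8: 22. −1: 21.
[4] 21 ≡ 2·8 + 5 (base 8). Lift 9: 23. −1: 22.

14, 16, 18, 20, 21, 22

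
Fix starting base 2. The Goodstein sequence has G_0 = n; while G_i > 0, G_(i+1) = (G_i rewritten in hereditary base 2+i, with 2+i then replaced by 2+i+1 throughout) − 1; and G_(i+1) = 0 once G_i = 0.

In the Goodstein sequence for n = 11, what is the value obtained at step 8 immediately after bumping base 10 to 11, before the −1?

1997331745491

G_0=11  [base 2] 2^(2 + 1) + 2 + 1  →[2↦3]→  3^(3 + 1) + 3 + 1 = 85  −1 ⇒ G_1=84
G_1=84  [base 3] 3^(3 + 1) + 3  →[3↦4]→  4^(4 + 1) + 4 = 1028  −1 ⇒ G_2=1027
G_2=1027  [base 4] 4^(4 + 1) + 3  →[4↦5]→  5^(5 + 1) + 3 = 15628  −1 ⇒ G_3=15627
G_3=15627  [base 5] 5^(5 + 1) + 2  →[5↦6]→  6^(6 + 1) + 2 = 279938  −1 ⇒ G_4=279937
G_4=279937  [base 6] 6^(6 + 1) + 1  →[6↦7]→  7^(7 + 1) + 1 = 5764802  −1 ⇒ G_5=5764801
G_5=5764801  [base 7] 7^(7 + 1)  →[7↦8]→  8^(8 + 1) = 134217728  −1 ⇒ G_6=134217727
G_6=134217727  [base 8] 7·8^8 + 7·8^7 + 7·8^6 + 7·8^5 + 7·8^4 + 7·8^3 + 7·8^2 + 7·8 + 7  →[8↦9]→  7·9^9 + 7·9^7 + 7·9^6 + 7·9^5 + 7·9^4 + 7·9^3 + 7·9^2 + 7·9 + 7 = 2749609303  −1 ⇒ G_7=2749609302
G_7=2749609302  [base 9] 7·9^9 + 7·9^7 + 7·9^6 + 7·9^5 + 7·9^4 + 7·9^3 + 7·9^2 + 7·9 + 6  →[9↦10]→  7·10^10 + 7·10^7 + 7·10^6 + 7·10^5 + 7·10^4 + 7·10^3 + 7·10^2 + 7·10 + 6 = 70077777776  −1 ⇒ G_8=70077777775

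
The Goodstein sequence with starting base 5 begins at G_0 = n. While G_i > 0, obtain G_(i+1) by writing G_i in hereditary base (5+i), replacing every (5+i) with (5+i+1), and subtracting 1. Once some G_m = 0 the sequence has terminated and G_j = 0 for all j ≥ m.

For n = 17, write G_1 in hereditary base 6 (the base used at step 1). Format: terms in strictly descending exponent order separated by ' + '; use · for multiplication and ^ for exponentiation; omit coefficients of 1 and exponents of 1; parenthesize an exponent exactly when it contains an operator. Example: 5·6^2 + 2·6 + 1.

G_0=17  [base 5] 3·5 + 2  →[5↦6]→  3·6 + 2 = 20  −1 ⇒ G_1=19
G_1=19  [base 6] 3·6 + 1  →[6↦7]→  3·7 + 1 = 22  −1 ⇒ G_2=21

3·6 + 1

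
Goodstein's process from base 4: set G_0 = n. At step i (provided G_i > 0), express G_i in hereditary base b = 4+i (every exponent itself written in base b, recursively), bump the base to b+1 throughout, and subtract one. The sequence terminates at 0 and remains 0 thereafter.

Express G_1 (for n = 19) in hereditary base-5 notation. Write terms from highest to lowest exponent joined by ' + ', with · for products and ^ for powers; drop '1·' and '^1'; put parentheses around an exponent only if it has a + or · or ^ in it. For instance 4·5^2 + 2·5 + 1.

G_0 = 19. HB_4(19) = 4^2 + 3. Bump = 28. G_1 = 27.
G_1 = 27. HB_5(27) = 5^2 + 2. Bump = 38. G_2 = 37.

5^2 + 2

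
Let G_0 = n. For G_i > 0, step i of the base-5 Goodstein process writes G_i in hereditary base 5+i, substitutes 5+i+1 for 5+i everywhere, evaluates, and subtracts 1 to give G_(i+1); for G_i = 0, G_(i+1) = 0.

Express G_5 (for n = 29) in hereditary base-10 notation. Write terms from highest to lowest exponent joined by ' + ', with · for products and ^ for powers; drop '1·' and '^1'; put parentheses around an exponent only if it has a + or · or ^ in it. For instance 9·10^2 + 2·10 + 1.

29 —HB5→ 5^2 + 4 —bump→ 6^2 + 4 = 40 —(−1)→ 39
39 —HB6→ 6^2 + 3 —bump→ 7^2 + 3 = 52 —(−1)→ 51
51 —HB7→ 7^2 + 2 —bump→ 8^2 + 2 = 66 —(−1)→ 65
65 —HB8→ 8^2 + 1 —bump→ 9^2 + 1 = 82 —(−1)→ 81
81 —HB9→ 9^2 —bump→ 10^2 = 100 —(−1)→ 99
99 —HB10→ 9·10 + 9 —bump→ 9·11 + 9 = 108 —(−1)→ 107

9·10 + 9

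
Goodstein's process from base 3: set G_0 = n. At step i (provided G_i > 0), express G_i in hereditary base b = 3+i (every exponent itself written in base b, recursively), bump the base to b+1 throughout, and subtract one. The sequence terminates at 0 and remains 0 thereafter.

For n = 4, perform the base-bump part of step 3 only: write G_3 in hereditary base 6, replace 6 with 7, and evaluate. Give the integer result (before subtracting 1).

3

base 3: 4 = 3 + 1; at 4: 4 + 1 = 5; next = 4
base 4: 4 = 4; at 5: 5 = 5; next = 4
base 5: 4 = 4; at 6: 4 = 4; next = 3
base 6: 3 = 3; at 7: 3 = 3; next = 2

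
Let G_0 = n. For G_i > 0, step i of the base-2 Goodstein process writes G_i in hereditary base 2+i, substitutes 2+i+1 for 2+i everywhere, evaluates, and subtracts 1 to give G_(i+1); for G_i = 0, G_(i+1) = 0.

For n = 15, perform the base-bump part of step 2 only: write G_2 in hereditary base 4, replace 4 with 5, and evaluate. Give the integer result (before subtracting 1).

18753

(0) 15|_2 = 2^(2 + 1) + 2^2 + 2 + 1 ↦ 3^(3 + 1) + 3^3 + 3 + 1|_3 = 112 ⇒ 111
(1) 111|_3 = 3^(3 + 1) + 3^3 + 3 ↦ 4^(4 + 1) + 4^4 + 4|_4 = 1284 ⇒ 1283
(2) 1283|_4 = 4^(4 + 1) + 4^4 + 3 ↦ 5^(5 + 1) + 5^5 + 3|_5 = 18753 ⇒ 18752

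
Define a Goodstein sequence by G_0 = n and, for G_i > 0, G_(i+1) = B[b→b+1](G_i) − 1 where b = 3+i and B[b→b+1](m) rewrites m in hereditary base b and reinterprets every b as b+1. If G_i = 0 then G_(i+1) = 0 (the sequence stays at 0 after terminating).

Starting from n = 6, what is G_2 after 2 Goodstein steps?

[0] 6 ≡ 2·3 (base 3). Lift 4: 8. −1: 7.
[1] 7 ≡ 4 + 3 (base 4). Lift 5: 8. −1: 7.
[2] 7 ≡ 5 + 2 (base 5). Lift 6: 8. −1: 7.

7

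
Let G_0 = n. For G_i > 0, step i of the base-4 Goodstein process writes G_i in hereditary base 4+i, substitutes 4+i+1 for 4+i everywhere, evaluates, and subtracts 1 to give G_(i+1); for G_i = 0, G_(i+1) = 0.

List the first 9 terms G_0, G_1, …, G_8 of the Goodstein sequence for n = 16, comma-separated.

16, 24, 27, 30, 33, 36, 39, 41, 43

i=0: 16 = 4^2 (b=4); 4→5: 5^2 = 25; 25−1 = 24
i=1: 24 = 4·5 + 4 (b=5); 5→6: 4·6 + 4 = 28; 28−1 = 27
i=2: 27 = 4·6 + 3 (b=6); 6→7: 4·7 + 3 = 31; 31−1 = 30
i=3: 30 = 4·7 + 2 (b=7); 7→8: 4·8 + 2 = 34; 34−1 = 33
i=4: 33 = 4·8 + 1 (b=8); 8→9: 4·9 + 1 = 37; 37−1 = 36
i=5: 36 = 4·9 (b=9); 9→10: 4·10 = 40; 40−1 = 39
i=6: 39 = 3·10 + 9 (b=10); 10→11: 3·11 + 9 = 42; 42−1 = 41
i=7: 41 = 3·11 + 8 (b=11); 11→12: 3·12 + 8 = 44; 44−1 = 43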